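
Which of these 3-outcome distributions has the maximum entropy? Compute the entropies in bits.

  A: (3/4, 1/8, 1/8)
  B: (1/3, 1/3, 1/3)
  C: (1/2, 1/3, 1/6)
B

For a discrete distribution over n outcomes, entropy is maximized by the uniform distribution.

Computing entropies:
H(A) = 1.0613 bits
H(B) = 1.5850 bits
H(C) = 1.4591 bits

The uniform distribution (where all probabilities equal 1/3) achieves the maximum entropy of log_2(3) = 1.5850 bits.

Distribution B has the highest entropy.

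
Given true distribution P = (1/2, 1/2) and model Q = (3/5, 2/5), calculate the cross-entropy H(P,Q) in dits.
0.3099 dits

Cross-entropy: H(P,Q) = -Σ p(x) log q(x)

Alternatively: H(P,Q) = H(P) + D_KL(P||Q)
H(P) = 0.3010 dits
D_KL(P||Q) = 0.0089 dits

H(P,Q) = 0.3010 + 0.0089 = 0.3099 dits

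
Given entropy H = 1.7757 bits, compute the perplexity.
3.4240

Perplexity is 2^H (or exp(H) for natural log).

H = 1.7757 bits
Perplexity = 2^1.7757 = 3.4240

Interpretation: The model's uncertainty is equivalent to choosing uniformly among 3.4 options.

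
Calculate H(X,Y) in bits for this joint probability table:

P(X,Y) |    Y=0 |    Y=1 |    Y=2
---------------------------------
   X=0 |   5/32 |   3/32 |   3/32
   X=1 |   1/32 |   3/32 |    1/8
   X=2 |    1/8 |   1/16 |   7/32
3.0148 bits

Joint entropy is H(X,Y) = -Σ_{x,y} p(x,y) log p(x,y).

Summing over all non-zero entries:
H(X,Y) = -[5/32·log_2(5/32) + 3/32·log_2(3/32) + 3/32·log_2(3/32) + 1/32·log_2(1/32) + 3/32·log_2(3/32) + 1/8·log_2(1/8) + 1/8·log_2(1/8) + 1/16·log_2(1/16) + 7/32·log_2(7/32)]
H(X,Y) = 3.0148 bits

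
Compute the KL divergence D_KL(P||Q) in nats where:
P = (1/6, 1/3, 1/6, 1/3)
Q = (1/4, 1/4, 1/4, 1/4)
0.0566 nats

KL divergence: D_KL(P||Q) = Σ p(x) log(p(x)/q(x))

Computing term by term:
  x=0: 1/6 × log_e[(1/6)/(1/4)] = 1/6 × -0.4055 = -0.0676
  x=1: 1/3 × log_e[(1/3)/(1/4)] = 1/3 × 0.2877 = 0.0959
  x=2: 1/6 × log_e[(1/6)/(1/4)] = 1/6 × -0.4055 = -0.0676
  x=3: 1/3 × log_e[(1/3)/(1/4)] = 1/3 × 0.2877 = 0.0959

D_KL(P||Q) = 0.0566 nats

Note: KL divergence is always non-negative and equals 0 iff P = Q.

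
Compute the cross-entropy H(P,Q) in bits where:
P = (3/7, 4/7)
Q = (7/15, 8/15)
0.9895 bits

Cross-entropy: H(P,Q) = -Σ p(x) log q(x)

Alternatively: H(P,Q) = H(P) + D_KL(P||Q)
H(P) = 0.9852 bits
D_KL(P||Q) = 0.0042 bits

H(P,Q) = 0.9852 + 0.0042 = 0.9895 bits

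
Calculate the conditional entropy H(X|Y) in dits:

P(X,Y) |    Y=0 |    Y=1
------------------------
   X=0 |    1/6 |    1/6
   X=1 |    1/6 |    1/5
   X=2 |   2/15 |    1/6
0.4752 dits

Using the chain rule: H(X|Y) = H(X,Y) - H(Y)

First, compute H(X,Y) = 0.7752 dits

Marginal P(Y) = (7/15, 8/15)
H(Y) = 0.3001 dits

H(X|Y) = H(X,Y) - H(Y) = 0.7752 - 0.3001 = 0.4752 dits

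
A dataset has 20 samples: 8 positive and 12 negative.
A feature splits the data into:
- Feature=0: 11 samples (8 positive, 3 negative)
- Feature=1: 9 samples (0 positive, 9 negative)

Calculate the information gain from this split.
0.5060 bits

Information Gain = H(Y) - H(Y|Feature)

Before split:
P(positive) = 8/20 = 0.4000
H(Y) = 0.9710 bits

After split:
Feature=0: H = 0.8454 bits (weight = 11/20)
Feature=1: H = 0.0000 bits (weight = 9/20)
H(Y|Feature) = (11/20)×0.8454 + (9/20)×0.0000 = 0.4649 bits

Information Gain = 0.9710 - 0.4649 = 0.5060 bits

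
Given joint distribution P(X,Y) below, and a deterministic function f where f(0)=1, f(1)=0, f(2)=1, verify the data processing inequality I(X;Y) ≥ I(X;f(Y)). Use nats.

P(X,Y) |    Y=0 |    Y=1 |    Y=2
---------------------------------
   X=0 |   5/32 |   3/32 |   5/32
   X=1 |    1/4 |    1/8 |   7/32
I(X;Y) = 0.0007, I(X;f(Y)) = 0.0003, inequality holds: 0.0007 ≥ 0.0003

Data Processing Inequality: For any Markov chain X → Y → Z, we have I(X;Y) ≥ I(X;Z).

Here Z = f(Y) is a deterministic function of Y, forming X → Y → Z.

Original I(X;Y) = 0.0007 nats

After applying f:
P(X,Z) where Z=f(Y):
- P(X,Z=0) = P(X,Y=1)
- P(X,Z=1) = P(X,Y=0) + P(X,Y=2)

I(X;Z) = I(X;f(Y)) = 0.0003 nats

Verification: 0.0007 ≥ 0.0003 ✓

Information cannot be created by processing; the function f can only lose information about X.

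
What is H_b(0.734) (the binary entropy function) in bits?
0.8357 bits

The binary entropy function is:
H(p) = -p log(p) - (1-p) log(1-p)

H(0.734) = -0.734 × log_2(0.734) - 0.266 × log_2(0.266)
H(0.734) = 0.8357 bits

Note: Binary entropy is maximized at p=0.5 (H=1 bit) and minimized at p=0 or p=1 (H=0).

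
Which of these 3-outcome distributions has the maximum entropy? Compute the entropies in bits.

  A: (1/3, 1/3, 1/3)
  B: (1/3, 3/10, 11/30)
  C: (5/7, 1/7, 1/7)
A

For a discrete distribution over n outcomes, entropy is maximized by the uniform distribution.

Computing entropies:
H(A) = 1.5850 bits
H(B) = 1.5801 bits
H(C) = 1.1488 bits

The uniform distribution (where all probabilities equal 1/3) achieves the maximum entropy of log_2(3) = 1.5850 bits.

Distribution A has the highest entropy.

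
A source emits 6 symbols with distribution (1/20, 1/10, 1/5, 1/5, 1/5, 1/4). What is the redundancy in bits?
0.1435 bits

Redundancy measures how far a source is from maximum entropy:
R = H_max - H(X)

Maximum entropy for 6 symbols: H_max = log_2(6) = 2.5850 bits
Actual entropy: H(X) = 2.4414 bits
Redundancy: R = 2.5850 - 2.4414 = 0.1435 bits

This redundancy represents potential for compression: the source could be compressed by 0.1435 bits per symbol.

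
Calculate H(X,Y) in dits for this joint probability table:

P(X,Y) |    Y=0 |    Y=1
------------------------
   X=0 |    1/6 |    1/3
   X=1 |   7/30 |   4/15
0.5893 dits

Joint entropy is H(X,Y) = -Σ_{x,y} p(x,y) log p(x,y).

Summing over all non-zero entries:
H(X,Y) = -[1/6·log_10(1/6) + 1/3·log_10(1/3) + 7/30·log_10(7/30) + 4/15·log_10(4/15)]
H(X,Y) = 0.5893 dits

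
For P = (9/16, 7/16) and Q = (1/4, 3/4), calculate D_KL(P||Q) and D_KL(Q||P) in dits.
D_KL(P||Q) = 0.0957, D_KL(Q||P) = 0.0875

KL divergence is not symmetric: D_KL(P||Q) ≠ D_KL(Q||P) in general.

D_KL(P||Q) = 0.0957 dits
D_KL(Q||P) = 0.0875 dits

No, they are not equal!

This asymmetry is why KL divergence is not a true distance metric.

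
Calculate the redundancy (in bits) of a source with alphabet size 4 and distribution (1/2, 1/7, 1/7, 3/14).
0.2217 bits

Redundancy measures how far a source is from maximum entropy:
R = H_max - H(X)

Maximum entropy for 4 symbols: H_max = log_2(4) = 2.0000 bits
Actual entropy: H(X) = 1.7783 bits
Redundancy: R = 2.0000 - 1.7783 = 0.2217 bits

This redundancy represents potential for compression: the source could be compressed by 0.2217 bits per symbol.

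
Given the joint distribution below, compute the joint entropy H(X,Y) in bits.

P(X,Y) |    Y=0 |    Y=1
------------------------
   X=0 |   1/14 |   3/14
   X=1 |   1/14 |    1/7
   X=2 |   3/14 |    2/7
2.4138 bits

Joint entropy is H(X,Y) = -Σ_{x,y} p(x,y) log p(x,y).

Summing over all non-zero entries:
H(X,Y) = -[1/14·log_2(1/14) + 3/14·log_2(3/14) + 1/14·log_2(1/14) + 1/7·log_2(1/7) + 3/14·log_2(3/14) + 2/7·log_2(2/7)]
H(X,Y) = 2.4138 bits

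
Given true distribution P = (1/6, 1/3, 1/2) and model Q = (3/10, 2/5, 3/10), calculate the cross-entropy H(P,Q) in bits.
1.5986 bits

Cross-entropy: H(P,Q) = -Σ p(x) log q(x)

Alternatively: H(P,Q) = H(P) + D_KL(P||Q)
H(P) = 1.4591 bits
D_KL(P||Q) = 0.1395 bits

H(P,Q) = 1.4591 + 0.1395 = 1.5986 bits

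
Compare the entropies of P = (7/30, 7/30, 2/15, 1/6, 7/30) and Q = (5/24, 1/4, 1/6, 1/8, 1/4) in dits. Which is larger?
P

Computing entropies in dits:
H(P) = 0.6888
H(Q) = 0.6855

Distribution P has higher entropy.

Intuition: The distribution closer to uniform (more spread out) has higher entropy.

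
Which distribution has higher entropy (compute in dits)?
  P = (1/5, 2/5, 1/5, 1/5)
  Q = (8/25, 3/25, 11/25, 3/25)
P

Computing entropies in dits:
H(P) = 0.5786
H(Q) = 0.5362

Distribution P has higher entropy.

Intuition: The distribution closer to uniform (more spread out) has higher entropy.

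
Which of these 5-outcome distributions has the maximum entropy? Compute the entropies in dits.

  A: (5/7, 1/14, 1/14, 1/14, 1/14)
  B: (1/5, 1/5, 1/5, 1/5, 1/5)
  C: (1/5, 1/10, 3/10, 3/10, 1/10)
B

For a discrete distribution over n outcomes, entropy is maximized by the uniform distribution.

Computing entropies:
H(A) = 0.4318 dits
H(B) = 0.6990 dits
H(C) = 0.6535 dits

The uniform distribution (where all probabilities equal 1/5) achieves the maximum entropy of log_10(5) = 0.6990 dits.

Distribution B has the highest entropy.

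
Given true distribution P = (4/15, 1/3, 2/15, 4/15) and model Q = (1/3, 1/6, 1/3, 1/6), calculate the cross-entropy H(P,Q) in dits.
0.6577 dits

Cross-entropy: H(P,Q) = -Σ p(x) log q(x)

Alternatively: H(P,Q) = H(P) + D_KL(P||Q)
H(P) = 0.5819 dits
D_KL(P||Q) = 0.0759 dits

H(P,Q) = 0.5819 + 0.0759 = 0.6577 dits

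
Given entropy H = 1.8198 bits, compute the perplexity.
3.5303

Perplexity is 2^H (or exp(H) for natural log).

H = 1.8198 bits
Perplexity = 2^1.8198 = 3.5303

Interpretation: The model's uncertainty is equivalent to choosing uniformly among 3.5 options.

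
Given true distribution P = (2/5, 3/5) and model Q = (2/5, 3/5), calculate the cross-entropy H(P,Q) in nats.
0.6730 nats

Cross-entropy: H(P,Q) = -Σ p(x) log q(x)

Alternatively: H(P,Q) = H(P) + D_KL(P||Q)
H(P) = 0.6730 nats
D_KL(P||Q) = 0.0000 nats

H(P,Q) = 0.6730 + 0.0000 = 0.6730 nats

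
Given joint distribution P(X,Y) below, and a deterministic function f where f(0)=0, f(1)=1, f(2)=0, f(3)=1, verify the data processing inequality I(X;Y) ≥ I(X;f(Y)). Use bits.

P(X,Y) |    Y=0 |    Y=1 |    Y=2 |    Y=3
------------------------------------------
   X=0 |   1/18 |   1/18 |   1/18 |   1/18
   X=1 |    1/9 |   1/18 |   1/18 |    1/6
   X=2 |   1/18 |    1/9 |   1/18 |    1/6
I(X;Y) = 0.0477, I(X;f(Y)) = 0.0231, inequality holds: 0.0477 ≥ 0.0231

Data Processing Inequality: For any Markov chain X → Y → Z, we have I(X;Y) ≥ I(X;Z).

Here Z = f(Y) is a deterministic function of Y, forming X → Y → Z.

Original I(X;Y) = 0.0477 bits

After applying f:
P(X,Z) where Z=f(Y):
- P(X,Z=0) = P(X,Y=0) + P(X,Y=2)
- P(X,Z=1) = P(X,Y=1) + P(X,Y=3)

I(X;Z) = I(X;f(Y)) = 0.0231 bits

Verification: 0.0477 ≥ 0.0231 ✓

Information cannot be created by processing; the function f can only lose information about X.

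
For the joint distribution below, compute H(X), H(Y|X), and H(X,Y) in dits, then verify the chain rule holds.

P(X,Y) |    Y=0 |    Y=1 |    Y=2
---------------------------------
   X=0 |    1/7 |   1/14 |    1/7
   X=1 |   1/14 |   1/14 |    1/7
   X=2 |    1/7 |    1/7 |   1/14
H(X,Y) = 0.9311, H(X) = 0.4748, H(Y|X) = 0.4563 (all in dits)

Chain rule: H(X,Y) = H(X) + H(Y|X)

Left side — joint entropy directly:
H(X,Y) = -Σ p(x,y) log p(x,y) = 0.9311 dits

Right side — compute H(Y|X) from the conditional distributions:
P(X) = (5/14, 2/7, 5/14), so H(X) = 0.4748 dits
H(Y|X) = Σ_x P(X=x) · H(Y|X=x):
  P(Y|X=0) = (2/5, 1/5, 2/5), H(Y|X=0) = 0.4581, weight P(X=0) = 5/14
  P(Y|X=1) = (1/4, 1/4, 1/2), H(Y|X=1) = 0.4515, weight P(X=1) = 2/7
  P(Y|X=2) = (2/5, 2/5, 1/5), H(Y|X=2) = 0.4581, weight P(X=2) = 5/14
H(Y|X) = 0.4563 dits

H(X) + H(Y|X) = 0.4748 + 0.4563 = 0.9311 dits

Both sides equal 0.9311 dits. ✓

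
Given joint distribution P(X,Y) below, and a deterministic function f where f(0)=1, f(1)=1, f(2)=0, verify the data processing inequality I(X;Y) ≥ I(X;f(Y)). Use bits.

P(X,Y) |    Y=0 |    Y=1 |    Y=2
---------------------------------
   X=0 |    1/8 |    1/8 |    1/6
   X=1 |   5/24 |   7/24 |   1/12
I(X;Y) = 0.0649, I(X;f(Y)) = 0.0616, inequality holds: 0.0649 ≥ 0.0616

Data Processing Inequality: For any Markov chain X → Y → Z, we have I(X;Y) ≥ I(X;Z).

Here Z = f(Y) is a deterministic function of Y, forming X → Y → Z.

Original I(X;Y) = 0.0649 bits

After applying f:
P(X,Z) where Z=f(Y):
- P(X,Z=0) = P(X,Y=2)
- P(X,Z=1) = P(X,Y=0) + P(X,Y=1)

I(X;Z) = I(X;f(Y)) = 0.0616 bits

Verification: 0.0649 ≥ 0.0616 ✓

Information cannot be created by processing; the function f can only lose information about X.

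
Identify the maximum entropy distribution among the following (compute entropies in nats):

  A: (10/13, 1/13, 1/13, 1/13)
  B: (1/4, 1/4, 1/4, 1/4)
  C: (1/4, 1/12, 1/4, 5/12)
B

For a discrete distribution over n outcomes, entropy is maximized by the uniform distribution.

Computing entropies:
H(A) = 0.7937 nats
H(B) = 1.3863 nats
H(C) = 1.2650 nats

The uniform distribution (where all probabilities equal 1/4) achieves the maximum entropy of log_e(4) = 1.3863 nats.

Distribution B has the highest entropy.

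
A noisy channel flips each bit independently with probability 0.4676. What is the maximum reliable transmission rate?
0.0030 bits

For a binary symmetric channel (BSC) with error probability p:
Capacity C = 1 - H(p) bits per symbol

where H(p) = -p log₂(p) - (1-p) log₂(1-p) is the binary entropy function.

H(0.4676) = 0.9970 bits
C = 1 - 0.9970 = 0.0030 bits per symbol

This means we can reliably transmit up to 0.0030 bits of information per channel use.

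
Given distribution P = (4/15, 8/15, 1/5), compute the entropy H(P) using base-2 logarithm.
1.4566 bits

Shannon entropy is H(X) = -Σ p(x) log p(x).

For P = (4/15, 8/15, 1/5):
H = -4/15 × log_2(4/15) -8/15 × log_2(8/15) -1/5 × log_2(1/5)
H = 1.4566 bits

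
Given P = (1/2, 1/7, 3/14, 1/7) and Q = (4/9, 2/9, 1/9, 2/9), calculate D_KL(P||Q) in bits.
0.1059 bits

KL divergence: D_KL(P||Q) = Σ p(x) log(p(x)/q(x))

Computing term by term:
  x=0: 1/2 × log_2[(1/2)/(4/9)] = 1/2 × 0.1699 = 0.0850
  x=1: 1/7 × log_2[(1/7)/(2/9)] = 1/7 × -0.6374 = -0.0911
  x=2: 3/14 × log_2[(3/14)/(1/9)] = 3/14 × 0.9475 = 0.2030
  x=3: 1/7 × log_2[(1/7)/(2/9)] = 1/7 × -0.6374 = -0.0911

D_KL(P||Q) = 0.1059 bits

Note: KL divergence is always non-negative and equals 0 iff P = Q.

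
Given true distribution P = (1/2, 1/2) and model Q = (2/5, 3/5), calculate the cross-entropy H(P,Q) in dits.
0.3099 dits

Cross-entropy: H(P,Q) = -Σ p(x) log q(x)

Alternatively: H(P,Q) = H(P) + D_KL(P||Q)
H(P) = 0.3010 dits
D_KL(P||Q) = 0.0089 dits

H(P,Q) = 0.3010 + 0.0089 = 0.3099 dits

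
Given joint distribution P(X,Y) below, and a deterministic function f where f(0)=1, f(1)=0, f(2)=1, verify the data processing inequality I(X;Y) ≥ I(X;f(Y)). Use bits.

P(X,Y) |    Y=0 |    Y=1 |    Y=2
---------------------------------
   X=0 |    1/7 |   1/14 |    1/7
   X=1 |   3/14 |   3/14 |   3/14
I(X;Y) = 0.0150, I(X;f(Y)) = 0.0150, inequality holds: 0.0150 ≥ 0.0150

Data Processing Inequality: For any Markov chain X → Y → Z, we have I(X;Y) ≥ I(X;Z).

Here Z = f(Y) is a deterministic function of Y, forming X → Y → Z.

Original I(X;Y) = 0.0150 bits

After applying f:
P(X,Z) where Z=f(Y):
- P(X,Z=0) = P(X,Y=1)
- P(X,Z=1) = P(X,Y=0) + P(X,Y=2)

I(X;Z) = I(X;f(Y)) = 0.0150 bits

Verification: 0.0150 ≥ 0.0150 ✓

Information cannot be created by processing; the function f can only lose information about X.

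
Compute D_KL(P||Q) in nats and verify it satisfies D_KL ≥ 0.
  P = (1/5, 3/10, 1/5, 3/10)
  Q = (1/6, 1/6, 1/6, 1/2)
0.0960 nats

KL divergence satisfies the Gibbs inequality: D_KL(P||Q) ≥ 0 for all distributions P, Q.

D_KL(P||Q) = Σ p(x) log(p(x)/q(x))
Term by term:
  x=0: 1/5 × log_e[(1/5)/(1/6)] = 0.0365
  x=1: 3/10 × log_e[(3/10)/(1/6)] = 0.1763
  x=2: 1/5 × log_e[(1/5)/(1/6)] = 0.0365
  x=3: 3/10 × log_e[(3/10)/(1/2)] = -0.1532
D_KL(P||Q) = 0.0960 nats

D_KL(P||Q) = 0.0960 ≥ 0 ✓

This non-negativity is a fundamental property: relative entropy cannot be negative because it measures how different Q is from P.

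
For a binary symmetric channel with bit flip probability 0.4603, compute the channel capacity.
0.0046 bits

For a binary symmetric channel (BSC) with error probability p:
Capacity C = 1 - H(p) bits per symbol

where H(p) = -p log₂(p) - (1-p) log₂(1-p) is the binary entropy function.

H(0.4603) = 0.9954 bits
C = 1 - 0.9954 = 0.0046 bits per symbol

This means we can reliably transmit up to 0.0046 bits of information per channel use.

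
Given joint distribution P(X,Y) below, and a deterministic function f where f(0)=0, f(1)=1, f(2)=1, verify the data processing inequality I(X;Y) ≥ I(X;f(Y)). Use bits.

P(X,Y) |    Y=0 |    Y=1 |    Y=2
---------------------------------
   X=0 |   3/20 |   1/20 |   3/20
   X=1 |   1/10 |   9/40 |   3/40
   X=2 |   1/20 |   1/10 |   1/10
I(X;Y) = 0.1233, I(X;f(Y)) = 0.0315, inequality holds: 0.1233 ≥ 0.0315

Data Processing Inequality: For any Markov chain X → Y → Z, we have I(X;Y) ≥ I(X;Z).

Here Z = f(Y) is a deterministic function of Y, forming X → Y → Z.

Original I(X;Y) = 0.1233 bits

After applying f:
P(X,Z) where Z=f(Y):
- P(X,Z=0) = P(X,Y=0)
- P(X,Z=1) = P(X,Y=1) + P(X,Y=2)

I(X;Z) = I(X;f(Y)) = 0.0315 bits

Verification: 0.1233 ≥ 0.0315 ✓

Information cannot be created by processing; the function f can only lose information about X.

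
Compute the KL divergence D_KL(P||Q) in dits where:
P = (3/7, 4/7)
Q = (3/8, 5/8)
0.0026 dits

KL divergence: D_KL(P||Q) = Σ p(x) log(p(x)/q(x))

Computing term by term:
  x=0: 3/7 × log_10[(3/7)/(3/8)] = 3/7 × 0.0580 = 0.0249
  x=1: 4/7 × log_10[(4/7)/(5/8)] = 4/7 × -0.0389 = -0.0222

D_KL(P||Q) = 0.0026 dits

Note: KL divergence is always non-negative and equals 0 iff P = Q.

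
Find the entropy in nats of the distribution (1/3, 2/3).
0.6365 nats

Shannon entropy is H(X) = -Σ p(x) log p(x).

For P = (1/3, 2/3):
H = -1/3 × log_e(1/3) -2/3 × log_e(2/3)
H = 0.6365 nats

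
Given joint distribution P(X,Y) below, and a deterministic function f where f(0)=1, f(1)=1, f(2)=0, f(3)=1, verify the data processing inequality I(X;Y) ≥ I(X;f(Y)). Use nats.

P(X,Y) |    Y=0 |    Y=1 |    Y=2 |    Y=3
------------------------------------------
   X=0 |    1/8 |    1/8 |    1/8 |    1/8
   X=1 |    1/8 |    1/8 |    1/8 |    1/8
I(X;Y) = 0.0000, I(X;f(Y)) = 0.0000, inequality holds: 0.0000 ≥ 0.0000

Data Processing Inequality: For any Markov chain X → Y → Z, we have I(X;Y) ≥ I(X;Z).

Here Z = f(Y) is a deterministic function of Y, forming X → Y → Z.

Original I(X;Y) = 0.0000 nats

After applying f:
P(X,Z) where Z=f(Y):
- P(X,Z=0) = P(X,Y=2)
- P(X,Z=1) = P(X,Y=0) + P(X,Y=1) + P(X,Y=3)

I(X;Z) = I(X;f(Y)) = 0.0000 nats

Verification: 0.0000 ≥ 0.0000 ✓

Information cannot be created by processing; the function f can only lose information about X.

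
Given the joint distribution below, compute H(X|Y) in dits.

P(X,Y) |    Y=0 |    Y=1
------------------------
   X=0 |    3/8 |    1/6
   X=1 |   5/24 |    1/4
0.2869 dits

Using the chain rule: H(X|Y) = H(X,Y) - H(Y)

First, compute H(X,Y) = 0.5819 dits

Marginal P(Y) = (7/12, 5/12)
H(Y) = 0.2950 dits

H(X|Y) = H(X,Y) - H(Y) = 0.5819 - 0.2950 = 0.2869 dits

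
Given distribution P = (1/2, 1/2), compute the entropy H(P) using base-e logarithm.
0.6931 nats

Shannon entropy is H(X) = -Σ p(x) log p(x).

For P = (1/2, 1/2):
H = -1/2 × log_e(1/2) -1/2 × log_e(1/2)
H = 0.6931 nats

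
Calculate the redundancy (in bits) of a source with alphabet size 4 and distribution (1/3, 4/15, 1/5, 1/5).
0.0344 bits

Redundancy measures how far a source is from maximum entropy:
R = H_max - H(X)

Maximum entropy for 4 symbols: H_max = log_2(4) = 2.0000 bits
Actual entropy: H(X) = 1.9656 bits
Redundancy: R = 2.0000 - 1.9656 = 0.0344 bits

This redundancy represents potential for compression: the source could be compressed by 0.0344 bits per symbol.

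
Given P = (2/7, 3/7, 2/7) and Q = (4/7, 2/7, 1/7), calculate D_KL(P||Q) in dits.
0.0755 dits

KL divergence: D_KL(P||Q) = Σ p(x) log(p(x)/q(x))

Computing term by term:
  x=0: 2/7 × log_10[(2/7)/(4/7)] = 2/7 × -0.3010 = -0.0860
  x=1: 3/7 × log_10[(3/7)/(2/7)] = 3/7 × 0.1761 = 0.0755
  x=2: 2/7 × log_10[(2/7)/(1/7)] = 2/7 × 0.3010 = 0.0860

D_KL(P||Q) = 0.0755 dits

Note: KL divergence is always non-negative and equals 0 iff P = Q.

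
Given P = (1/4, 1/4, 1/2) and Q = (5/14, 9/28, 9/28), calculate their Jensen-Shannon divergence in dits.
0.0073 dits

Jensen-Shannon divergence is:
JSD(P||Q) = 0.5 × D_KL(P||M) + 0.5 × D_KL(Q||M)
where M = 0.5 × (P + Q) is the mixture distribution.

M = 0.5 × (1/4, 1/4, 1/2) + 0.5 × (5/14, 9/28, 9/28) = (0.303571, 2/7, 0.410714)

D_KL(P||M) = 0.0071 dits
D_KL(Q||M) = 0.0074 dits

JSD(P||Q) = 0.5 × 0.0071 + 0.5 × 0.0074 = 0.0073 dits

Unlike KL divergence, JSD is symmetric and bounded: 0 ≤ JSD ≤ log(2).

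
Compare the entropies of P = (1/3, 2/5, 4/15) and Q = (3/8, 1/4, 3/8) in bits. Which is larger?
P

Computing entropies in bits:
H(P) = 1.5656
H(Q) = 1.5613

Distribution P has higher entropy.

Intuition: The distribution closer to uniform (more spread out) has higher entropy.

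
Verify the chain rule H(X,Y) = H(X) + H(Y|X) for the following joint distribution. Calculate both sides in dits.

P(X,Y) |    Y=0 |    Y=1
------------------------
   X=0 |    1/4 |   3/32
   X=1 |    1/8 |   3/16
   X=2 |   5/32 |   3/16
H(X,Y) = 0.7584, H(X) = 0.4767, H(Y|X) = 0.2817 (all in dits)

Chain rule: H(X,Y) = H(X) + H(Y|X)

Left side — joint entropy directly:
H(X,Y) = -Σ p(x,y) log p(x,y) = 0.7584 dits

Right side — compute H(Y|X) from the conditional distributions:
P(X) = (11/32, 5/16, 11/32), so H(X) = 0.4767 dits
H(Y|X) = Σ_x P(X=x) · H(Y|X=x):
  P(Y|X=0) = (8/11, 3/11), H(Y|X=0) = 0.2545, weight P(X=0) = 11/32
  P(Y|X=1) = (2/5, 3/5), H(Y|X=1) = 0.2923, weight P(X=1) = 5/16
  P(Y|X=2) = (5/11, 6/11), H(Y|X=2) = 0.2992, weight P(X=2) = 11/32
H(Y|X) = 0.2817 dits

H(X) + H(Y|X) = 0.4767 + 0.2817 = 0.7584 dits

Both sides equal 0.7584 dits. ✓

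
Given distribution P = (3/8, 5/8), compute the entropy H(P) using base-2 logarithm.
0.9544 bits

Shannon entropy is H(X) = -Σ p(x) log p(x).

For P = (3/8, 5/8):
H = -3/8 × log_2(3/8) -5/8 × log_2(5/8)
H = 0.9544 bits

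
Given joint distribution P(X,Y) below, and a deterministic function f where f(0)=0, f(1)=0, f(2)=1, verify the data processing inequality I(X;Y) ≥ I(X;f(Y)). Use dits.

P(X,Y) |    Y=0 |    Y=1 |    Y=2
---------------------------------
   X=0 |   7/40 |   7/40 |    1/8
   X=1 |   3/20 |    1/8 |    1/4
I(X;Y) = 0.0109, I(X;f(Y)) = 0.0106, inequality holds: 0.0109 ≥ 0.0106

Data Processing Inequality: For any Markov chain X → Y → Z, we have I(X;Y) ≥ I(X;Z).

Here Z = f(Y) is a deterministic function of Y, forming X → Y → Z.

Original I(X;Y) = 0.0109 dits

After applying f:
P(X,Z) where Z=f(Y):
- P(X,Z=0) = P(X,Y=0) + P(X,Y=1)
- P(X,Z=1) = P(X,Y=2)

I(X;Z) = I(X;f(Y)) = 0.0106 dits

Verification: 0.0109 ≥ 0.0106 ✓

Information cannot be created by processing; the function f can only lose information about X.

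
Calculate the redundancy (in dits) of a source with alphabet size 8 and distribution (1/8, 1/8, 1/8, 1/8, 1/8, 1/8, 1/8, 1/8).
0.0000 dits

Redundancy measures how far a source is from maximum entropy:
R = H_max - H(X)

Maximum entropy for 8 symbols: H_max = log_10(8) = 0.9031 dits
Actual entropy: H(X) = 0.9031 dits
Redundancy: R = 0.9031 - 0.9031 = 0.0000 dits

This redundancy represents potential for compression: the source could be compressed by 0.0000 dits per symbol.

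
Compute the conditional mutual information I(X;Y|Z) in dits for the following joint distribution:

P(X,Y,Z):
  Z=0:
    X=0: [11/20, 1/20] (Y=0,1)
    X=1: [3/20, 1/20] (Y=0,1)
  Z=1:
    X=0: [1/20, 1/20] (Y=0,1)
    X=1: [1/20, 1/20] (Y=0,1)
0.0073 dits

Conditional mutual information: I(X;Y|Z) = H(X|Z) + H(Y|Z) - H(X,Y|Z)

H(Z) = 0.2173
H(X,Z) = 0.4729 → H(X|Z) = 0.2556
H(Y,Z) = 0.4084 → H(Y|Z) = 0.1911
H(X,Y,Z) = 0.6567 → H(X,Y|Z) = 0.4394

I(X;Y|Z) = 0.2556 + 0.1911 - 0.4394 = 0.0073 dits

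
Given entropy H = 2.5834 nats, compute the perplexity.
13.2421

Perplexity is e^H (or exp(H) for natural log).

H = 2.5834 nats
Perplexity = e^2.5834 = 13.2421

Interpretation: The model's uncertainty is equivalent to choosing uniformly among 13.2 options.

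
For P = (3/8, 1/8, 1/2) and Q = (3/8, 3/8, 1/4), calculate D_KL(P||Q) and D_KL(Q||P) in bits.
D_KL(P||Q) = 0.3019, D_KL(Q||P) = 0.3444

KL divergence is not symmetric: D_KL(P||Q) ≠ D_KL(Q||P) in general.

D_KL(P||Q) = 0.3019 bits
D_KL(Q||P) = 0.3444 bits

No, they are not equal!

This asymmetry is why KL divergence is not a true distance metric.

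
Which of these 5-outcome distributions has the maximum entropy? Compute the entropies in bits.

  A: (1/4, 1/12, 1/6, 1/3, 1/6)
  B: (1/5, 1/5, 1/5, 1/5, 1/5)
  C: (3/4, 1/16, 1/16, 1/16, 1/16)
B

For a discrete distribution over n outcomes, entropy is maximized by the uniform distribution.

Computing entropies:
H(A) = 2.1887 bits
H(B) = 2.3219 bits
H(C) = 1.3113 bits

The uniform distribution (where all probabilities equal 1/5) achieves the maximum entropy of log_2(5) = 2.3219 bits.

Distribution B has the highest entropy.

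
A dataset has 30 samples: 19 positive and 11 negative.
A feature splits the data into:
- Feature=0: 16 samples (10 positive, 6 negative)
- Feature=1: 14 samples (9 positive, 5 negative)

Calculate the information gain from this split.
0.0002 bits

Information Gain = H(Y) - H(Y|Feature)

Before split:
P(positive) = 19/30 = 0.6333
H(Y) = 0.9481 bits

After split:
Feature=0: H = 0.9544 bits (weight = 16/30)
Feature=1: H = 0.9403 bits (weight = 14/30)
H(Y|Feature) = (16/30)×0.9544 + (14/30)×0.9403 = 0.9478 bits

Information Gain = 0.9481 - 0.9478 = 0.0002 bits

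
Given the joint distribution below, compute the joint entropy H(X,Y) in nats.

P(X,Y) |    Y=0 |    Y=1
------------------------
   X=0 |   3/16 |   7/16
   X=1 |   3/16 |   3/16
1.3033 nats

Joint entropy is H(X,Y) = -Σ_{x,y} p(x,y) log p(x,y).

Summing over all non-zero entries:
H(X,Y) = -[3/16·log_e(3/16) + 7/16·log_e(7/16) + 3/16·log_e(3/16) + 3/16·log_e(3/16)]
H(X,Y) = 1.3033 nats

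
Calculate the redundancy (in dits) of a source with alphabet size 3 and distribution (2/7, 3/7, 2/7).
0.0085 dits

Redundancy measures how far a source is from maximum entropy:
R = H_max - H(X)

Maximum entropy for 3 symbols: H_max = log_10(3) = 0.4771 dits
Actual entropy: H(X) = 0.4686 dits
Redundancy: R = 0.4771 - 0.4686 = 0.0085 dits

This redundancy represents potential for compression: the source could be compressed by 0.0085 dits per symbol.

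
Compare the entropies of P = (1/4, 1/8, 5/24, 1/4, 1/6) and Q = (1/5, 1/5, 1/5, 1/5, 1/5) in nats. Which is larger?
Q

Computing entropies in nats:
H(P) = 1.5785
H(Q) = 1.6094

Distribution Q has higher entropy.

Intuition: The distribution closer to uniform (more spread out) has higher entropy.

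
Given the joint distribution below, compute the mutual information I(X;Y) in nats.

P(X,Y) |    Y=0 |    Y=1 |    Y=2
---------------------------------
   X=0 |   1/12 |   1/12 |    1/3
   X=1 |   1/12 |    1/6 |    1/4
0.0201 nats

Mutual information: I(X;Y) = H(X) + H(Y) - H(X,Y)

Marginals:
P(X) = (1/2, 1/2), H(X) = 0.6931 nats
P(Y) = (1/6, 1/4, 7/12), H(Y) = 0.9596 nats

Joint entropy: H(X,Y) = 1.6326 nats

I(X;Y) = 0.6931 + 0.9596 - 1.6326 = 0.0201 nats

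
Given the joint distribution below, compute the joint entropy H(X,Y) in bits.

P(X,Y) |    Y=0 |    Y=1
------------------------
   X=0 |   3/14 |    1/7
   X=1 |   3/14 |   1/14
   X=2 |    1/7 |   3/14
2.5027 bits

Joint entropy is H(X,Y) = -Σ_{x,y} p(x,y) log p(x,y).

Summing over all non-zero entries:
H(X,Y) = -[3/14·log_2(3/14) + 1/7·log_2(1/7) + 3/14·log_2(3/14) + 1/14·log_2(1/14) + 1/7·log_2(1/7) + 3/14·log_2(3/14)]
H(X,Y) = 2.5027 bits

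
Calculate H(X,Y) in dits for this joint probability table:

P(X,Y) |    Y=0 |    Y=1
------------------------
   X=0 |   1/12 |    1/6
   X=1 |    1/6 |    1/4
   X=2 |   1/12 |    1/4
0.7403 dits

Joint entropy is H(X,Y) = -Σ_{x,y} p(x,y) log p(x,y).

Summing over all non-zero entries:
H(X,Y) = -[1/12·log_10(1/12) + 1/6·log_10(1/6) + 1/6·log_10(1/6) + 1/4·log_10(1/4) + 1/12·log_10(1/12) + 1/4·log_10(1/4)]
H(X,Y) = 0.7403 dits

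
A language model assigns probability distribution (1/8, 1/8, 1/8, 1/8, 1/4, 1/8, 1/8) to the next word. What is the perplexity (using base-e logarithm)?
6.7272

Perplexity is e^H (or exp(H) for natural log).

First, H = -Σ p log p = 1.9062 nats
Perplexity = e^1.9062 = 6.7272

Interpretation: The model's uncertainty is equivalent to choosing uniformly among 6.7 options.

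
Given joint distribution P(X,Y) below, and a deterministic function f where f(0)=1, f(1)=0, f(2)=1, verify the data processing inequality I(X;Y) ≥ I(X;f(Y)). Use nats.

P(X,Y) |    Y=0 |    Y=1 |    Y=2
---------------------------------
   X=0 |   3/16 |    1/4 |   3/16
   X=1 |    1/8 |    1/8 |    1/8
I(X;Y) = 0.0022, I(X;f(Y)) = 0.0022, inequality holds: 0.0022 ≥ 0.0022

Data Processing Inequality: For any Markov chain X → Y → Z, we have I(X;Y) ≥ I(X;Z).

Here Z = f(Y) is a deterministic function of Y, forming X → Y → Z.

Original I(X;Y) = 0.0022 nats

After applying f:
P(X,Z) where Z=f(Y):
- P(X,Z=0) = P(X,Y=1)
- P(X,Z=1) = P(X,Y=0) + P(X,Y=2)

I(X;Z) = I(X;f(Y)) = 0.0022 nats

Verification: 0.0022 ≥ 0.0022 ✓

Information cannot be created by processing; the function f can only lose information about X.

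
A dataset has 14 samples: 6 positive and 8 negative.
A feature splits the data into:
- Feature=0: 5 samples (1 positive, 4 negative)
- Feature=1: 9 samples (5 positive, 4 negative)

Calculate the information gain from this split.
0.0903 bits

Information Gain = H(Y) - H(Y|Feature)

Before split:
P(positive) = 6/14 = 0.4286
H(Y) = 0.9852 bits

After split:
Feature=0: H = 0.7219 bits (weight = 5/14)
Feature=1: H = 0.9911 bits (weight = 9/14)
H(Y|Feature) = (5/14)×0.7219 + (9/14)×0.9911 = 0.8950 bits

Information Gain = 0.9852 - 0.8950 = 0.0903 bits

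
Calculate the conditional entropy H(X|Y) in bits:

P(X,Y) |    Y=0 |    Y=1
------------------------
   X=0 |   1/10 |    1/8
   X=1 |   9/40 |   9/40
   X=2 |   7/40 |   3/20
1.5262 bits

Using the chain rule: H(X|Y) = H(X,Y) - H(Y)

First, compute H(X,Y) = 2.5262 bits

Marginal P(Y) = (1/2, 1/2)
H(Y) = 1.0000 bits

H(X|Y) = H(X,Y) - H(Y) = 2.5262 - 1.0000 = 1.5262 bits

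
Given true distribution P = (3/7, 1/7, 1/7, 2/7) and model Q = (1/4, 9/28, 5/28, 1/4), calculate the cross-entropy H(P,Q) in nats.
1.3985 nats

Cross-entropy: H(P,Q) = -Σ p(x) log q(x)

Alternatively: H(P,Q) = H(P) + D_KL(P||Q)
H(P) = 1.2770 nats
D_KL(P||Q) = 0.1214 nats

H(P,Q) = 1.2770 + 0.1214 = 1.3985 nats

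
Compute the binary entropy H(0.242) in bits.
0.7984 bits

The binary entropy function is:
H(p) = -p log(p) - (1-p) log(1-p)

H(0.242) = -0.242 × log_2(0.242) - 0.758 × log_2(0.758)
H(0.242) = 0.7984 bits

Note: Binary entropy is maximized at p=0.5 (H=1 bit) and minimized at p=0 or p=1 (H=0).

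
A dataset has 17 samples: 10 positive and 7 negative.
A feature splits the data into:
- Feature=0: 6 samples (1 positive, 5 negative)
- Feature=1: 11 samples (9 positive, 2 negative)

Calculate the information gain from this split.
0.3054 bits

Information Gain = H(Y) - H(Y|Feature)

Before split:
P(positive) = 10/17 = 0.5882
H(Y) = 0.9774 bits

After split:
Feature=0: H = 0.6500 bits (weight = 6/17)
Feature=1: H = 0.6840 bits (weight = 11/17)
H(Y|Feature) = (6/17)×0.6500 + (11/17)×0.6840 = 0.6720 bits

Information Gain = 0.9774 - 0.6720 = 0.3054 bits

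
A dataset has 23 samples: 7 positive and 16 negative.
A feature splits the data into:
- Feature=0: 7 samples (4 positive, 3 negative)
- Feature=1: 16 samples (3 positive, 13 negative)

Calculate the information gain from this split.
0.1024 bits

Information Gain = H(Y) - H(Y|Feature)

Before split:
P(positive) = 7/23 = 0.3043
H(Y) = 0.8865 bits

After split:
Feature=0: H = 0.9852 bits (weight = 7/23)
Feature=1: H = 0.6962 bits (weight = 16/23)
H(Y|Feature) = (7/23)×0.9852 + (16/23)×0.6962 = 0.7842 bits

Information Gain = 0.8865 - 0.7842 = 0.1024 bits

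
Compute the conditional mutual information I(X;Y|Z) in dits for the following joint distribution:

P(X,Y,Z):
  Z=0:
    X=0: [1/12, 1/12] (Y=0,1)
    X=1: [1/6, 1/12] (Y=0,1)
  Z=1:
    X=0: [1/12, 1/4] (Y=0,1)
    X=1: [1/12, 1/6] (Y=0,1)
0.0036 dits

Conditional mutual information: I(X;Y|Z) = H(X|Z) + H(Y|Z) - H(X,Y|Z)

H(Z) = 0.2950
H(X,Z) = 0.5898 → H(X|Z) = 0.2948
H(Y,Z) = 0.5683 → H(Y|Z) = 0.2734
H(X,Y,Z) = 0.8596 → H(X,Y|Z) = 0.5646

I(X;Y|Z) = 0.2948 + 0.2734 - 0.5646 = 0.0036 dits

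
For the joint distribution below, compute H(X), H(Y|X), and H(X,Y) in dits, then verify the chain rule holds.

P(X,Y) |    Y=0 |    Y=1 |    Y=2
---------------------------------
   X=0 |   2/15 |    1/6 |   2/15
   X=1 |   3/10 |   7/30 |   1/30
H(X,Y) = 0.7166, H(X) = 0.2972, H(Y|X) = 0.4195 (all in dits)

Chain rule: H(X,Y) = H(X) + H(Y|X)

Left side — joint entropy directly:
H(X,Y) = -Σ p(x,y) log p(x,y) = 0.7166 dits

Right side — compute H(Y|X) from the conditional distributions:
P(X) = (13/30, 17/30), so H(X) = 0.2972 dits
H(Y|X) = Σ_x P(X=x) · H(Y|X=x):
  P(Y|X=0) = (4/13, 5/13, 4/13), H(Y|X=0) = 0.4746, weight P(X=0) = 13/30
  P(Y|X=1) = (9/17, 7/17, 1/17), H(Y|X=1) = 0.3773, weight P(X=1) = 17/30
H(Y|X) = 0.4195 dits

H(X) + H(Y|X) = 0.2972 + 0.4195 = 0.7166 dits

Both sides equal 0.7166 dits. ✓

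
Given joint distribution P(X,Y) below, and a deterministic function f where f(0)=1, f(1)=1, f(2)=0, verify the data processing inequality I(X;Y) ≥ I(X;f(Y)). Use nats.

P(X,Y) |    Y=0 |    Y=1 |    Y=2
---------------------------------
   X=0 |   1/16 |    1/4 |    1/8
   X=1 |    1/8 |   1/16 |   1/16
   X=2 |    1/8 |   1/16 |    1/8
I(X;Y) = 0.0871, I(X;f(Y)) = 0.0084, inequality holds: 0.0871 ≥ 0.0084

Data Processing Inequality: For any Markov chain X → Y → Z, we have I(X;Y) ≥ I(X;Z).

Here Z = f(Y) is a deterministic function of Y, forming X → Y → Z.

Original I(X;Y) = 0.0871 nats

After applying f:
P(X,Z) where Z=f(Y):
- P(X,Z=0) = P(X,Y=2)
- P(X,Z=1) = P(X,Y=0) + P(X,Y=1)

I(X;Z) = I(X;f(Y)) = 0.0084 nats

Verification: 0.0871 ≥ 0.0084 ✓

Information cannot be created by processing; the function f can only lose information about X.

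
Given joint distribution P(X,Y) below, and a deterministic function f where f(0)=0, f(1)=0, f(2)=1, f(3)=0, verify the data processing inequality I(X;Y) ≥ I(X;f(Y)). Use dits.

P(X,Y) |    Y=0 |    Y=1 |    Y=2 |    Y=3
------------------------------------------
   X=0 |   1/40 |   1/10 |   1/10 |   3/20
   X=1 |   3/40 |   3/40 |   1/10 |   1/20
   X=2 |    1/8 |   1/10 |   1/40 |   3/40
I(X;Y) = 0.0404, I(X;f(Y)) = 0.0159, inequality holds: 0.0404 ≥ 0.0159

Data Processing Inequality: For any Markov chain X → Y → Z, we have I(X;Y) ≥ I(X;Z).

Here Z = f(Y) is a deterministic function of Y, forming X → Y → Z.

Original I(X;Y) = 0.0404 dits

After applying f:
P(X,Z) where Z=f(Y):
- P(X,Z=0) = P(X,Y=0) + P(X,Y=1) + P(X,Y=3)
- P(X,Z=1) = P(X,Y=2)

I(X;Z) = I(X;f(Y)) = 0.0159 dits

Verification: 0.0404 ≥ 0.0159 ✓

Information cannot be created by processing; the function f can only lose information about X.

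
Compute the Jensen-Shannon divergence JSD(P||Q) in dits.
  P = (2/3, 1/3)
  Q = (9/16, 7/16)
0.0025 dits

Jensen-Shannon divergence is:
JSD(P||Q) = 0.5 × D_KL(P||M) + 0.5 × D_KL(Q||M)
where M = 0.5 × (P + Q) is the mixture distribution.

M = 0.5 × (2/3, 1/3) + 0.5 × (9/16, 7/16) = (0.614583, 0.385417)

D_KL(P||M) = 0.0025 dits
D_KL(Q||M) = 0.0025 dits

JSD(P||Q) = 0.5 × 0.0025 + 0.5 × 0.0025 = 0.0025 dits

Unlike KL divergence, JSD is symmetric and bounded: 0 ≤ JSD ≤ log(2).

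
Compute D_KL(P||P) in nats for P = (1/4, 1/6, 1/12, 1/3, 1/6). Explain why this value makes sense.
0.0000 nats

KL divergence satisfies the Gibbs inequality: D_KL(P||Q) ≥ 0 for all distributions P, Q.

D_KL(P||Q) = Σ p(x) log(p(x)/q(x))
Each term is p(x) × log_e(p(x)/p(x)) = p(x) × log_e(1) = 0, so the sum is 0.
D_KL(P||Q) = 0.0000 nats

When P = Q, the KL divergence is exactly 0, as there is no 'divergence' between identical distributions.

This non-negativity is a fundamental property: relative entropy cannot be negative because it measures how different Q is from P.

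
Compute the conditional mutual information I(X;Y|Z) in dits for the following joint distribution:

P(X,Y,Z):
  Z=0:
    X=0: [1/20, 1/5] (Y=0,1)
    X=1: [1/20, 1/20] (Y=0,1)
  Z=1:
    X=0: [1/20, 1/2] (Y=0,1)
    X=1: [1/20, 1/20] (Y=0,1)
0.0248 dits

Conditional mutual information: I(X;Y|Z) = H(X|Z) + H(Y|Z) - H(X,Y|Z)

H(Z) = 0.2812
H(X,Z) = 0.4933 → H(X|Z) = 0.2121
H(Y,Z) = 0.4933 → H(Y|Z) = 0.2121
H(X,Y,Z) = 0.6806 → H(X,Y|Z) = 0.3994

I(X;Y|Z) = 0.2121 + 0.2121 - 0.3994 = 0.0248 dits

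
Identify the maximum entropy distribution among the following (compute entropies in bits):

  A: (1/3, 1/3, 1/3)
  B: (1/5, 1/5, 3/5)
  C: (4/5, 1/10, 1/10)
A

For a discrete distribution over n outcomes, entropy is maximized by the uniform distribution.

Computing entropies:
H(A) = 1.5850 bits
H(B) = 1.3710 bits
H(C) = 0.9219 bits

The uniform distribution (where all probabilities equal 1/3) achieves the maximum entropy of log_2(3) = 1.5850 bits.

Distribution A has the highest entropy.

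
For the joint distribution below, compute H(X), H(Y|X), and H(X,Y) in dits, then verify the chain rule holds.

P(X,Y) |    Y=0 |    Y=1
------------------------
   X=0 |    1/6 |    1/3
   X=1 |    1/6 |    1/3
H(X,Y) = 0.5775, H(X) = 0.3010, H(Y|X) = 0.2764 (all in dits)

Chain rule: H(X,Y) = H(X) + H(Y|X)

Left side — joint entropy directly:
H(X,Y) = -Σ p(x,y) log p(x,y) = 0.5775 dits

Right side — compute H(Y|X) from the conditional distributions:
P(X) = (1/2, 1/2), so H(X) = 0.3010 dits
H(Y|X) = Σ_x P(X=x) · H(Y|X=x):
  P(Y|X=0) = (1/3, 2/3), H(Y|X=0) = 0.2764, weight P(X=0) = 1/2
  P(Y|X=1) = (1/3, 2/3), H(Y|X=1) = 0.2764, weight P(X=1) = 1/2
H(Y|X) = 0.2764 dits

H(X) + H(Y|X) = 0.3010 + 0.2764 = 0.5775 dits

Both sides equal 0.5775 dits. ✓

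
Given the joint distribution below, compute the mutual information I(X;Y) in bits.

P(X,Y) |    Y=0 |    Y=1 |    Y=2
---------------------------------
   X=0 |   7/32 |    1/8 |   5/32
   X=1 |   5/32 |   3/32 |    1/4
0.0265 bits

Mutual information: I(X;Y) = H(X) + H(Y) - H(X,Y)

Marginals:
P(X) = (1/2, 1/2), H(X) = 1.0000 bits
P(Y) = (3/8, 7/32, 13/32), H(Y) = 1.5382 bits

Joint entropy: H(X,Y) = 2.5117 bits

I(X;Y) = 1.0000 + 1.5382 - 2.5117 = 0.0265 bits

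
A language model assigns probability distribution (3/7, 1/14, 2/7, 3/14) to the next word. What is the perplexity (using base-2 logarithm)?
3.4544

Perplexity is 2^H (or exp(H) for natural log).

First, H = -Σ p log p = 1.7885 bits
Perplexity = 2^1.7885 = 3.4544

Interpretation: The model's uncertainty is equivalent to choosing uniformly among 3.5 options.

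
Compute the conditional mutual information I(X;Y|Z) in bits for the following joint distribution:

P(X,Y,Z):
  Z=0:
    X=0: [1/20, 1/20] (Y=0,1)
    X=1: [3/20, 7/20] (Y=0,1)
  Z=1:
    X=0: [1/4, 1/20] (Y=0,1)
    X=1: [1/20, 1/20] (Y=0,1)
0.0398 bits

Conditional mutual information: I(X;Y|Z) = H(X|Z) + H(Y|Z) - H(X,Y|Z)

H(Z) = 0.9710
H(X,Z) = 1.6855 → H(X|Z) = 0.7145
H(Y,Z) = 1.8464 → H(Y|Z) = 0.8755
H(X,Y,Z) = 2.5211 → H(X,Y|Z) = 1.5502

I(X;Y|Z) = 0.7145 + 0.8755 - 1.5502 = 0.0398 bits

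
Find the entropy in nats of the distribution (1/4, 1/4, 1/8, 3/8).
1.3209 nats

Shannon entropy is H(X) = -Σ p(x) log p(x).

For P = (1/4, 1/4, 1/8, 3/8):
H = -1/4 × log_e(1/4) -1/4 × log_e(1/4) -1/8 × log_e(1/8) -3/8 × log_e(3/8)
H = 1.3209 nats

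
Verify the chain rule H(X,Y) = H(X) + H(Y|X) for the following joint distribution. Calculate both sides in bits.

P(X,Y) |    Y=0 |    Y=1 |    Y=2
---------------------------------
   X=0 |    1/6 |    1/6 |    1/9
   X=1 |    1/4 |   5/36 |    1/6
H(X,Y) = 2.5403, H(X) = 0.9911, H(Y|X) = 1.5492 (all in bits)

Chain rule: H(X,Y) = H(X) + H(Y|X)

Left side — joint entropy directly:
H(X,Y) = -Σ p(x,y) log p(x,y) = 2.5403 bits

Right side — compute H(Y|X) from the conditional distributions:
P(X) = (4/9, 5/9), so H(X) = 0.9911 bits
H(Y|X) = Σ_x P(X=x) · H(Y|X=x):
  P(Y|X=0) = (3/8, 3/8, 1/4), H(Y|X=0) = 1.5613, weight P(X=0) = 4/9
  P(Y|X=1) = (9/20, 1/4, 3/10), H(Y|X=1) = 1.5395, weight P(X=1) = 5/9
H(Y|X) = 1.5492 bits

H(X) + H(Y|X) = 0.9911 + 1.5492 = 2.5403 bits

Both sides equal 2.5403 bits. ✓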